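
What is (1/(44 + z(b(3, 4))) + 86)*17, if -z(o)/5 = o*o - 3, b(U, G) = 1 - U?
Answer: 57035/39 ≈ 1462.4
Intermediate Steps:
z(o) = 15 - 5*o² (z(o) = -5*(o*o - 3) = -5*(o² - 3) = -5*(-3 + o²) = 15 - 5*o²)
(1/(44 + z(b(3, 4))) + 86)*17 = (1/(44 + (15 - 5*(1 - 1*3)²)) + 86)*17 = (1/(44 + (15 - 5*(1 - 3)²)) + 86)*17 = (1/(44 + (15 - 5*(-2)²)) + 86)*17 = (1/(44 + (15 - 5*4)) + 86)*17 = (1/(44 + (15 - 20)) + 86)*17 = (1/(44 - 5) + 86)*17 = (1/39 + 86)*17 = (3355/39)*17 = 57035/39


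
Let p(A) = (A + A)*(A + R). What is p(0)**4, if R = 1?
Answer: 0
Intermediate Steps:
p(A) = 2*A*(1 + A) (p(A) = (A + A)*(A + 1) = (2*A)*(1 + A) = 2*A*(1 + A))
p(0)**4 = (2*0*(1 + 0))**4 = (2*0*1)**4 = 0**4 = 0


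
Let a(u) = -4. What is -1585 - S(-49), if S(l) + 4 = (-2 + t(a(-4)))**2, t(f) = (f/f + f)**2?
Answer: -1630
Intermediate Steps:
t(f) = (1 + f)**2
S(l) = 45 (S(l) = -4 + (-2 + (1 - 4)**2)**2 = -4 + (-2 + (-3)**2)**2 = -4 + (-2 + 9)**2 = -4 + 7**2 = -4 + 49 = 45)
-1585 - S(-49) = -1585 - 1*45 = -1585 - 45 = -1630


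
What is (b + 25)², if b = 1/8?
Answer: 40401/64 ≈ 631.27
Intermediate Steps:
b = ⅛ ≈ 0.12500
(b + 25)² = (⅛ + 25)² = (201/8)² = 40401/64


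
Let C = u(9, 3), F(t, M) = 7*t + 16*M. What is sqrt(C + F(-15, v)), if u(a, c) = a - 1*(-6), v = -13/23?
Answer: I*sqrt(52394)/23 ≈ 9.9521*I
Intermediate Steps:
v = -13/23 (v = -13*1/23 = -13/23 ≈ -0.56522)
u(a, c) = 6 + a (u(a, c) = a + 6 = 6 + a)
C = 15 (C = 6 + 9 = 15)
sqrt(C + F(-15, v)) = sqrt(15 + (7*(-15) + 16*(-13/23))) = sqrt(15 + (-105 - 208/23)) = sqrt(15 - 2623/23) = sqrt(-2278/23) = I*sqrt(52394)/23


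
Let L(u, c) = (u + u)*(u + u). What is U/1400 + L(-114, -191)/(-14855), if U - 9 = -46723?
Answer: -76671407/2079700 ≈ -36.867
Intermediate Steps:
U = -46714 (U = 9 - 46723 = -46714)
L(u, c) = 4*u² (L(u, c) = (2*u)*(2*u) = 4*u²)
U/1400 + L(-114, -191)/(-14855) = -46714/1400 + (4*(-114)²)/(-14855) = -46714*1/1400 + (4*12996)*(-1/14855) = -23357/700 + 51984*(-1/14855) = -23357/700 - 51984/14855 = -76671407/2079700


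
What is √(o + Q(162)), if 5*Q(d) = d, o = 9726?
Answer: 2*√60990/5 ≈ 98.785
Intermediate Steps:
Q(d) = d/5
√(o + Q(162)) = √(9726 + (⅕)*162) = √(9726 + 162/5) = √(48792/5) = 2*√60990/5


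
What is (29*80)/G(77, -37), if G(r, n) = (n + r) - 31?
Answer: 2320/9 ≈ 257.78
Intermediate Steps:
G(r, n) = -31 + n + r
(29*80)/G(77, -37) = (29*80)/(-31 - 37 + 77) = 2320/9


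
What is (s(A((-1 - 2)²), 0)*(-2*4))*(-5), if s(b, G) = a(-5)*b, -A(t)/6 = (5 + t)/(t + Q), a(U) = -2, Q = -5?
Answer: 1680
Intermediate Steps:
A(t) = -6*(5 + t)/(-5 + t) (A(t) = -6*(5 + t)/(t - 5) = -6*(5 + t)/(-5 + t))
s(b, G) = -2*b
(s(A((-1 - 2)²), 0)*(-2*4))*(-5) = ((-12*(-5 - (-1 - 2)²)/(-5 + (-1 - 2)²))*(-2*4))*(-5) = (-12*(-5 - 1*(-3)²)/(-5 + (-3)²)*(-8))*(-5) = (-12*(-5 - 1*9)/(-5 + 9)*(-8))*(-5) = (-12*(-5 - 9)/4*(-8))*(-5) = (-12*(-14)/4*(-8))*(-5) = (-2*(-21)*(-8))*(-5) = (42*(-8))*(-5) = -336*(-5) = 1680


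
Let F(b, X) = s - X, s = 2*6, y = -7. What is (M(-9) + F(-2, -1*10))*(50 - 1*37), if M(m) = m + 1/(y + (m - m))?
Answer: 1170/7 ≈ 167.14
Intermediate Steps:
s = 12
M(m) = -1/7 + m (M(m) = m + 1/(-7 + (m - m)) = m + 1/(-7 + 0) = m + 1/(-7) = m - 1/7 = -1/7 + m)
F(b, X) = 12 - X
(M(-9) + F(-2, -1*10))*(50 - 1*37) = ((-1/7 - 9) + (12 - (-1)*10))*(50 - 1*37) = (-64/7 + (12 - 1*(-10)))*(50 - 37) = (-64/7 + (12 + 10))*13 = (-64/7 + 22)*13 = (90/7)*13 = 1170/7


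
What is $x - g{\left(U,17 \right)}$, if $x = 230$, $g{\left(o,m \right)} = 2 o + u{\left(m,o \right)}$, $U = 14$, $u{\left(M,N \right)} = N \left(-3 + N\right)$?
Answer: $48$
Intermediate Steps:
$g{\left(o,m \right)} = 2 o + o \left(-3 + o\right)$
$x - g{\left(U,17 \right)} = 230 - 14 \left(-1 + 14\right) = 230 - 14 \cdot 13 = 230 - 182 = 48$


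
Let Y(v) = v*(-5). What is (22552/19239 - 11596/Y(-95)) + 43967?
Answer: 401581145431/9138525 ≈ 43944.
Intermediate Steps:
Y(v) = -5*v
(22552/19239 - 11596/Y(-95)) + 43967 = (22552/19239 - 11596/((-5*(-95)))) + 43967 = (22552*(1/19239) - 11596/475) + 43967 = (22552/19239 - 11596*1/475) + 43967 = (22552/19239 - 11596/475) + 43967 = -212383244/9138525 + 43967 = 401581145431/9138525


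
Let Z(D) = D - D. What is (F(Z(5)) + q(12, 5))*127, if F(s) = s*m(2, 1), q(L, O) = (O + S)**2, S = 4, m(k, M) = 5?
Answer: 10287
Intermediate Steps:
Z(D) = 0
q(L, O) = (4 + O)**2 (q(L, O) = (O + 4)**2 = (4 + O)**2)
F(s) = 5*s (F(s) = s*5 = 5*s)
(F(Z(5)) + q(12, 5))*127 = (5*0 + (4 + 5)**2)*127 = (0 + 9**2)*127 = (0 + 81)*127 = 81*127 = 10287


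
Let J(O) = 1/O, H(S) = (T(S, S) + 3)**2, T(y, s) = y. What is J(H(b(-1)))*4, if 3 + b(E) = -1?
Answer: 4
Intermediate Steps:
b(E) = -4 (b(E) = -3 - 1 = -4)
H(S) = (3 + S)**2 (H(S) = (S + 3)**2 = (3 + S)**2)
J(H(b(-1)))*4 = 4/(3 - 4)**2 = 4/(-1)**2 = 4/1 = 1*4 = 4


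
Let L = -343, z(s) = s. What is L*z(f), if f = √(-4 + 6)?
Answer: -343*√2 ≈ -485.08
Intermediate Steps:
f = √2 ≈ 1.4142
L*z(f) = -343*√2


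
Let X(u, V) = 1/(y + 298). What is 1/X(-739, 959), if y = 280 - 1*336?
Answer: 242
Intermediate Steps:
y = -56 (y = 280 - 336 = -56)
X(u, V) = 1/242 (X(u, V) = 1/(-56 + 298) = 1/242)
1/X(-739, 959) = 1/(1/242) = 242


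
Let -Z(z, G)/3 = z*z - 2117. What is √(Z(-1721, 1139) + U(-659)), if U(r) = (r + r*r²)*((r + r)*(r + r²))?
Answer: 2*√40890645927679469 ≈ 4.0443e+8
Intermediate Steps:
Z(z, G) = 6351 - 3*z² (Z(z, G) = -3*(z*z - 2117) = -3*(z² - 2117) = -3*(-2117 + z²) = 6351 - 3*z²)
U(r) = 2*r*(r + r²)*(r + r³) (U(r) = (r + r³)*((2*r)*(r + r²)) = (r + r³)*(2*r*(r + r²)) = 2*r*(r + r²)*(r + r³))
√(Z(-1721, 1139) + U(-659)) = √((6351 - 3*(-1721)²) + 2*(-659)³*(1 - 659 + (-659)² + (-659)³)) = √((6351 - 3*2961841) + 2*(-286191179)*(1 - 659 + 434281 - 286191179)) = √((6351 - 8885523) + 2*(-286191179)*(-285757556)) = √(-8879172 + 163562583719597048) = √163562583710717876 = 2*√40890645927679469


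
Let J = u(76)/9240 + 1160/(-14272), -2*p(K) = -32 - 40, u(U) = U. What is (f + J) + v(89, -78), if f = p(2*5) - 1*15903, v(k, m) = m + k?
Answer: -32671755647/2060520 ≈ -15856.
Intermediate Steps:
p(K) = 36 (p(K) = -(-32 - 40)/2 = -1/2*(-72) = 36)
v(k, m) = k + m
J = -150527/2060520 (J = 76/9240 + 1160/(-14272) = 76*(1/9240) + 1160*(-1/14272) = 19/2310 - 145/1784 = -150527/2060520 ≈ -0.073053)
f = -15867 (f = 36 - 1*15903 = 36 - 15903 = -15867)
(f + J) + v(89, -78) = (-15867 - 150527/2060520) + (89 - 78) = -32694421367/2060520 + 11 = -32671755647/2060520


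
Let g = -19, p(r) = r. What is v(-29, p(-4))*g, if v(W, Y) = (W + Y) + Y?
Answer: 703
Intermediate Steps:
v(W, Y) = W + 2*Y
v(-29, p(-4))*g = (-29 + 2*(-4))*(-19) = (-29 - 8)*(-19) = -37*(-19) = 703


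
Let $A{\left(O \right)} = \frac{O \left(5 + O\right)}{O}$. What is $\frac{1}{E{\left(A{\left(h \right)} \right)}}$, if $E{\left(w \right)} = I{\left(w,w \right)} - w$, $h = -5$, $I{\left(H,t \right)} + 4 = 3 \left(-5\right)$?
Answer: $- \frac{1}{19} \approx -0.052632$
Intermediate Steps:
$I{\left(H,t \right)} = -19$ ($I{\left(H,t \right)} = -4 + 3 \left(-5\right) = -4 - 15 = -19$)
$A{\left(O \right)} = 5 + O$
$E{\left(w \right)} = -19 - w$
$\frac{1}{E{\left(A{\left(h \right)} \right)}} = \frac{1}{-19 - \left(5 - 5\right)} = \frac{1}{-19 - 0} = \frac{1}{-19 + 0} = \frac{1}{-19} = - \frac{1}{19}$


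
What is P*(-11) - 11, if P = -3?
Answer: 22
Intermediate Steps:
P*(-11) - 11 = -3*(-11) - 11 = 33 - 11 = 22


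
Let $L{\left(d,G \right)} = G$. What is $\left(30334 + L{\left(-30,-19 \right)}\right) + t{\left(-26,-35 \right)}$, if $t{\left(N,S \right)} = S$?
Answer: $30280$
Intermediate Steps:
$\left(30334 + L{\left(-30,-19 \right)}\right) + t{\left(-26,-35 \right)} = \left(30334 - 19\right) - 35 = 30315 - 35 = 30280$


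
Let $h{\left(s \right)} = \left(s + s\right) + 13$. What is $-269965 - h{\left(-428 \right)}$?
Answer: $-269122$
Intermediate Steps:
$h{\left(s \right)} = 13 + 2 s$ ($h{\left(s \right)} = 2 s + 13 = 13 + 2 s$)
$-269965 - h{\left(-428 \right)} = -269965 - \left(13 + 2 \left(-428\right)\right) = -269965 - \left(13 - 856\right) = -269965 - -843 = -269965 + 843 = -269122$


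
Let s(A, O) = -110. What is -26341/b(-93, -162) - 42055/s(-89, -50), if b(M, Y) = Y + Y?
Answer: 1652333/3564 ≈ 463.62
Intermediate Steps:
b(M, Y) = 2*Y
-26341/b(-93, -162) - 42055/s(-89, -50) = -26341/(2*(-162)) - 42055/(-110) = -26341/(-324) - 42055*(-1/110) = -26341*(-1/324) + 8411/22 = 26341/324 + 8411/22 = 1652333/3564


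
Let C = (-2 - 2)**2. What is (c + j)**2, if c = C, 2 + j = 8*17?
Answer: 22500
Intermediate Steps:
j = 134 (j = -2 + 8*17 = -2 + 136 = 134)
C = 16 (C = (-4)**2 = 16)
c = 16
(c + j)**2 = (16 + 134)**2 = 150**2 = 22500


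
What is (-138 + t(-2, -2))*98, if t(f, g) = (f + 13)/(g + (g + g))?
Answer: -41111/3 ≈ -13704.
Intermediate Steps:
t(f, g) = (13 + f)/(3*g) (t(f, g) = (13 + f)/(g + 2*g) = (13 + f)/((3*g)) = (13 + f)*(1/(3*g)) = (13 + f)/(3*g))
(-138 + t(-2, -2))*98 = (-138 + (⅓)*(13 - 2)/(-2))*98 = (-138 + (⅓)*(-½)*11)*98 = (-138 - 11/6)*98 = -839/6*98 = -41111/3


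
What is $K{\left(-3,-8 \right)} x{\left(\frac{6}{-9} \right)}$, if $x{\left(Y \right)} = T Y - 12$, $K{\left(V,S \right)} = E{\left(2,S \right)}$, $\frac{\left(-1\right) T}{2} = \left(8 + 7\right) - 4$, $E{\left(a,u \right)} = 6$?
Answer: $16$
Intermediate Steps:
$T = -22$ ($T = - 2 \left(\left(8 + 7\right) - 4\right) = - 2 \left(15 - 4\right) = \left(-2\right) 11 = -22$)
$K{\left(V,S \right)} = 6$
$x{\left(Y \right)} = -12 - 22 Y$ ($x{\left(Y \right)} = - 22 Y - 12 = -12 - 22 Y$)
$K{\left(-3,-8 \right)} x{\left(\frac{6}{-9} \right)} = 6 \left(-12 - 22 \frac{6}{-9}\right) = 6 \left(-12 - 22 \cdot 6 \left(- \frac{1}{9}\right)\right) = 6 \left(-12 - - \frac{44}{3}\right) = 6 \left(-12 + \frac{44}{3}\right) = 6 \cdot \frac{8}{3} = 16$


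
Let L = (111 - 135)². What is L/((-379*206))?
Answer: -288/39037 ≈ -0.0073776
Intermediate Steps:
L = 576 (L = (-24)² = 576)
L/((-379*206)) = 576/((-379*206)) = 576/(-78074) = 576*(-1/78074) = -288/39037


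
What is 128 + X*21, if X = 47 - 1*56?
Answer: -61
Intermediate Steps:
X = -9 (X = 47 - 56 = -9)
128 + X*21 = 128 - 9*21 = 128 - 189 = -61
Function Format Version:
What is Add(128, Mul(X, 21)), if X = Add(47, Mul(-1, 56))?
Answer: -61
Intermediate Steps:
X = -9 (X = Add(47, -56) = -9)
Add(128, Mul(X, 21)) = Add(128, Mul(-9, 21)) = Add(128, -189) = -61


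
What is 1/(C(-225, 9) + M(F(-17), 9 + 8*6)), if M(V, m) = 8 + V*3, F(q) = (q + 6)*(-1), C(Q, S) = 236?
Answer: 1/277 ≈ 0.0036101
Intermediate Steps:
F(q) = -6 - q (F(q) = (6 + q)*(-1) = -6 - q)
M(V, m) = 8 + 3*V
1/(C(-225, 9) + M(F(-17), 9 + 8*6)) = 1/(236 + (8 + 3*(-6 - 1*(-17)))) = 1/(236 + (8 + 3*(-6 + 17))) = 1/(236 + (8 + 3*11)) = 1/(236 + (8 + 33)) = 1/(236 + 41) = 1/277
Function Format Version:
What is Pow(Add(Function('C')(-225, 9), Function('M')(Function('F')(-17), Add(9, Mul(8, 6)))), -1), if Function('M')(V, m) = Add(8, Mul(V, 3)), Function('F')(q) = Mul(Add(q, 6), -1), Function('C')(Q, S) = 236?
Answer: Rational(1, 277) ≈ 0.0036101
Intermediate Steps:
Function('F')(q) = Add(-6, Mul(-1, q)) (Function('F')(q) = Mul(Add(6, q), -1) = Add(-6, Mul(-1, q)))
Function('M')(V, m) = Add(8, Mul(3, V))
Pow(Add(Function('C')(-225, 9), Function('M')(Function('F')(-17), Add(9, Mul(8, 6)))), -1) = Pow(Add(236, Add(8, Mul(3, Add(-6, Mul(-1, -17))))), -1) = Pow(Add(236, Add(8, Mul(3, Add(-6, 17)))), -1) = Pow(Add(236, Add(8, Mul(3, 11))), -1) = Pow(Add(236, Add(8, 33)), -1) = Pow(Add(236, 41), -1) = Pow(277, -1) = Rational(1, 277)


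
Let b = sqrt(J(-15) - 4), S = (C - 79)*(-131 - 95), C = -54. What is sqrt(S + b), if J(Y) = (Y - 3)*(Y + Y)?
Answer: sqrt(30058 + 2*sqrt(134)) ≈ 173.44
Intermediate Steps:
J(Y) = 2*Y*(-3 + Y) (J(Y) = (-3 + Y)*(2*Y) = 2*Y*(-3 + Y))
S = 30058 (S = (-54 - 79)*(-131 - 95) = -133*(-226) = 30058)
b = 2*sqrt(134) (b = sqrt(2*(-15)*(-3 - 15) - 4) = sqrt(2*(-15)*(-18) - 4) = sqrt(540 - 4) = sqrt(536) = 2*sqrt(134) ≈ 23.152)
sqrt(S + b) = sqrt(30058 + 2*sqrt(134))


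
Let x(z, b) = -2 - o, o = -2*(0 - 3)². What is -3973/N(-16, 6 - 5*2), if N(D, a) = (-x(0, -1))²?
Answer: -3973/256 ≈ -15.520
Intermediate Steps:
o = -18 (o = -2*(-3)² = -2*9 = -18)
x(z, b) = 16 (x(z, b) = -2 - 1*(-18) = -2 + 18 = 16)
N(D, a) = 256 (N(D, a) = (-1*16)² = (-16)² = 256)
-3973/N(-16, 6 - 5*2) = -3973/256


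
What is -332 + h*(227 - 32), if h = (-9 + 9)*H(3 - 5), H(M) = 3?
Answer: -332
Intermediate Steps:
h = 0 (h = (-9 + 9)*3 = 0*3 = 0)
-332 + h*(227 - 32) = -332 + 0*(227 - 32) = -332 + 0*195 = -332 + 0 = -332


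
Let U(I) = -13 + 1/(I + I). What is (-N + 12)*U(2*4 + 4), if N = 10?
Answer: -311/12 ≈ -25.917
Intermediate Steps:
U(I) = -13 + 1/(2*I)
(-N + 12)*U(2*4 + 4) = (-1*10 + 12)*(-13 + 1/(2*(2*4 + 4))) = (-10 + 12)*(-13 + 1/(2*(8 + 4))) = 2*(-13 + (1/2)/12) = 2*(-13 + (1/2)*(1/12)) = 2*(-13 + 1/24) = 2*(-311/24) = -311/12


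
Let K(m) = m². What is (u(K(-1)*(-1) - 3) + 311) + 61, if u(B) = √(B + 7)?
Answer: 372 + √3 ≈ 373.73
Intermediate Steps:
u(B) = √(7 + B)
(u(K(-1)*(-1) - 3) + 311) + 61 = (√(7 + ((-1)²*(-1) - 3)) + 311) + 61 = (√(7 + (1*(-1) - 3)) + 311) + 61 = (√(7 + (-1 - 3)) + 311) + 61 = (√(7 - 4) + 311) + 61 = (√3 + 311) + 61 = (311 + √3) + 61 = 372 + √3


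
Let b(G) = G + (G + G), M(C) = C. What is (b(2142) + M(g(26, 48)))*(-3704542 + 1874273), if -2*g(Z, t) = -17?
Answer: -23553731761/2 ≈ -1.1777e+10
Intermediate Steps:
g(Z, t) = 17/2 (g(Z, t) = -½*(-17) = 17/2)
b(G) = 3*G (b(G) = G + 2*G = 3*G)
(b(2142) + M(g(26, 48)))*(-3704542 + 1874273) = (3*2142 + 17/2)*(-3704542 + 1874273) = (6426 + 17/2)*(-1830269) = (12869/2)*(-1830269) = -23553731761/2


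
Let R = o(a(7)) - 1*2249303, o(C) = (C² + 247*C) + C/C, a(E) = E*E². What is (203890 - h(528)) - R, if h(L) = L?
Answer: 2250294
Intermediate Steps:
a(E) = E³
o(C) = 1 + C² + 247*C (o(C) = (C² + 247*C) + 1 = 1 + C² + 247*C)
R = -2046932 (R = (1 + (7³)² + 247*7³) - 1*2249303 = (1 + 343² + 247*343) - 2249303 = (1 + 117649 + 84721) - 2249303 = 202371 - 2249303 = -2046932)
(203890 - h(528)) - R = (203890 - 1*528) - 1*(-2046932) = (203890 - 528) + 2046932 = 203362 + 2046932 = 2250294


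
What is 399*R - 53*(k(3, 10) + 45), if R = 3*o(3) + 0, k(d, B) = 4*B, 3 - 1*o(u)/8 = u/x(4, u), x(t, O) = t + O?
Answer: 20119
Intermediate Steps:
x(t, O) = O + t
o(u) = 24 - 8*u/(4 + u) (o(u) = 24 - 8*u/(u + 4) = 24 - 8*u/(4 + u))
R = 432/7 (R = 3*(16*(6 + 3)/(4 + 3)) + 0 = 3*(16*9/7) + 0 = 3*(16*(⅐)*9) + 0 = 3*(144/7) + 0 = 432/7 + 0 = 432/7 ≈ 61.714)
399*R - 53*(k(3, 10) + 45) = 399*(432/7) - 53*(4*10 + 45) = 24624 - 53*(40 + 45) = 24624 - 53*85 = 24624 - 4505 = 20119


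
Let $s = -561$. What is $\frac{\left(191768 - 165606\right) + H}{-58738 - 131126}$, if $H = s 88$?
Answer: $\frac{11603}{94932} \approx 0.12222$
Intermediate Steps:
$H = -49368$ ($H = \left(-561\right) 88 = -49368$)
$\frac{\left(191768 - 165606\right) + H}{-58738 - 131126} = \frac{\left(191768 - 165606\right) - 49368}{-58738 - 131126} = \frac{26162 - 49368}{-189864} = \left(-23206\right) \left(- \frac{1}{189864}\right) = \frac{11603}{94932}$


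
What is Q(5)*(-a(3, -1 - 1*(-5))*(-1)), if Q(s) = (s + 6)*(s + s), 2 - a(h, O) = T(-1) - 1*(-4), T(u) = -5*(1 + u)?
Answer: -220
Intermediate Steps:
T(u) = -5 - 5*u
a(h, O) = -2 (a(h, O) = 2 - ((-5 - 5*(-1)) - 1*(-4)) = 2 - ((-5 + 5) + 4) = 2 - (0 + 4) = 2 - 1*4 = 2 - 4 = -2)
Q(s) = 2*s*(6 + s) (Q(s) = (6 + s)*(2*s) = 2*s*(6 + s))
Q(5)*(-a(3, -1 - 1*(-5))*(-1)) = (2*5*(6 + 5))*(-1*(-2)*(-1)) = (2*5*11)*(2*(-1)) = 110*(-2) = -220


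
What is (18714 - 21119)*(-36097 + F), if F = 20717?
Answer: 36988900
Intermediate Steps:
(18714 - 21119)*(-36097 + F) = (18714 - 21119)*(-36097 + 20717) = -2405*(-15380) = 36988900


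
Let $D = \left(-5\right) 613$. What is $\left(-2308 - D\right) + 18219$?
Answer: $18976$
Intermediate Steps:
$D = -3065$
$\left(-2308 - D\right) + 18219 = \left(-2308 - -3065\right) + 18219 = \left(-2308 + 3065\right) + 18219 = 757 + 18219 = 18976$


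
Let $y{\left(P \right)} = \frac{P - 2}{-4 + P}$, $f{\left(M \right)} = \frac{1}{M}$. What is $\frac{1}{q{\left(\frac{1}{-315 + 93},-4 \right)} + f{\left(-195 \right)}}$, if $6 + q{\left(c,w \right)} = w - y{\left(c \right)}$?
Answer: $- \frac{173355}{1821214} \approx -0.095186$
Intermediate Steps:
$y{\left(P \right)} = \frac{-2 + P}{-4 + P}$
$q{\left(c,w \right)} = -6 + w - \frac{-2 + c}{-4 + c}$ ($q{\left(c,w \right)} = -6 + \left(w - \frac{-2 + c}{-4 + c}\right) = -6 + w - \frac{-2 + c}{-4 + c}$)
$\frac{1}{q{\left(\frac{1}{-315 + 93},-4 \right)} + f{\left(-195 \right)}} = \frac{1}{\frac{2 - \frac{1}{-315 + 93} + \left(-6 - 4\right) \left(-4 + \frac{1}{-315 + 93}\right)}{-4 + \frac{1}{-315 + 93}} + \frac{1}{-195}} = \frac{1}{\frac{2 - \frac{1}{-222} - 10 \left(-4 + \frac{1}{-222}\right)}{-4 + \frac{1}{-222}} - \frac{1}{195}} = \frac{1}{\frac{2 - - \frac{1}{222} - 10 \left(-4 - \frac{1}{222}\right)}{-4 - \frac{1}{222}} - \frac{1}{195}} = \frac{1}{\frac{2 + \frac{1}{222} - - \frac{4445}{111}}{- \frac{889}{222}} - \frac{1}{195}} = \frac{1}{- \frac{222 \left(2 + \frac{1}{222} + \frac{4445}{111}\right)}{889} - \frac{1}{195}} = \frac{1}{\left(- \frac{222}{889}\right) \frac{9335}{222} - \frac{1}{195}} = \frac{1}{- \frac{9335}{889} - \frac{1}{195}} = \frac{1}{- \frac{1821214}{173355}} = - \frac{173355}{1821214}$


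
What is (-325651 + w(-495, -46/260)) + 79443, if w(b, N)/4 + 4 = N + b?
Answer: -16133306/65 ≈ -2.4820e+5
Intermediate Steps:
w(b, N) = -16 + 4*N + 4*b (w(b, N) = -16 + 4*(N + b) = -16 + (4*N + 4*b) = -16 + 4*N + 4*b)
(-325651 + w(-495, -46/260)) + 79443 = (-325651 + (-16 + 4*(-46/260) + 4*(-495))) + 79443 = (-325651 + (-16 + 4*(-46*1/260) - 1980)) + 79443 = (-325651 + (-16 + 4*(-23/130) - 1980)) + 79443 = (-325651 + (-16 - 46/65 - 1980)) + 79443 = (-325651 - 129786/65) + 79443 = -21297101/65 + 79443 = -16133306/65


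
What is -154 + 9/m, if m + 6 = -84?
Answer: -1541/10 ≈ -154.10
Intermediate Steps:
m = -90 (m = -6 - 84 = -90)
-154 + 9/m = -154 + 9/(-90) = -154 + 9*(-1/90) = -154 - ⅒ = -1541/10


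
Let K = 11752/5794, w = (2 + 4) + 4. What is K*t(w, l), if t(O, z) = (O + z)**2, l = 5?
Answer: 1322100/2897 ≈ 456.37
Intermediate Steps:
w = 10 (w = 6 + 4 = 10)
K = 5876/2897 (K = 11752*(1/5794) = 5876/2897 ≈ 2.0283)
K*t(w, l) = 5876*(10 + 5)**2/2897 = (5876/2897)*15**2 = (5876/2897)*225 = 1322100/2897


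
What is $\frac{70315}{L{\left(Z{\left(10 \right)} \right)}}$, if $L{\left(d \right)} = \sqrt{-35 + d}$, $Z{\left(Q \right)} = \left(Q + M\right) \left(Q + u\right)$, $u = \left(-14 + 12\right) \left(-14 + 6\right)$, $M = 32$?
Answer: $\frac{10045 \sqrt{1057}}{151} \approx 2162.8$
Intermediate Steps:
$u = 16$ ($u = \left(-2\right) \left(-8\right) = 16$)
$Z{\left(Q \right)} = \left(16 + Q\right) \left(32 + Q\right)$ ($Z{\left(Q \right)} = \left(Q + 32\right) \left(Q + 16\right) = \left(32 + Q\right) \left(16 + Q\right) = \left(16 + Q\right) \left(32 + Q\right)$)
$\frac{70315}{L{\left(Z{\left(10 \right)} \right)}} = \frac{70315}{\sqrt{-35 + \left(512 + 10^{2} + 48 \cdot 10\right)}} = \frac{70315}{\sqrt{-35 + \left(512 + 100 + 480\right)}} = \frac{70315}{\sqrt{-35 + 1092}} = \frac{70315}{\sqrt{1057}} = 70315 \frac{\sqrt{1057}}{1057} = \frac{10045 \sqrt{1057}}{151}$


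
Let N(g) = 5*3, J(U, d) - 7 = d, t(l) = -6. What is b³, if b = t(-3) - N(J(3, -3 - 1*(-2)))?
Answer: -9261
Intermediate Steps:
J(U, d) = 7 + d
N(g) = 15
b = -21 (b = -6 - 1*15 = -6 - 15 = -21)
b³ = (-21)³ = -9261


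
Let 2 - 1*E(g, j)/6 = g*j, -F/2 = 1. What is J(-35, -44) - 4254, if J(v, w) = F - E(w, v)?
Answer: 4972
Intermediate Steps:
F = -2 (F = -2*1 = -2)
E(g, j) = 12 - 6*g*j
J(v, w) = -14 + 6*v*w (J(v, w) = -2 - (12 - 6*w*v) = -2 - (12 - 6*v*w) = -2 + (-12 + 6*v*w) = -14 + 6*v*w)
J(-35, -44) - 4254 = (-14 + 6*(-35)*(-44)) - 4254 = (-14 + 9240) - 4254 = 9226 - 4254 = 4972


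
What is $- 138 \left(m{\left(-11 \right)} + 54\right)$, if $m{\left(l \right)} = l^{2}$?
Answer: $-24150$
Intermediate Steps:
$- 138 \left(m{\left(-11 \right)} + 54\right) = - 138 \left(\left(-11\right)^{2} + 54\right) = - 138 \left(121 + 54\right) = \left(-138\right) 175 = -24150$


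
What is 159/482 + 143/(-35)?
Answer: -63361/16870 ≈ -3.7558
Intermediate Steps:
159/482 + 143/(-35) = 159*(1/482) + 143*(-1/35) = 159/482 - 143/35 = -63361/16870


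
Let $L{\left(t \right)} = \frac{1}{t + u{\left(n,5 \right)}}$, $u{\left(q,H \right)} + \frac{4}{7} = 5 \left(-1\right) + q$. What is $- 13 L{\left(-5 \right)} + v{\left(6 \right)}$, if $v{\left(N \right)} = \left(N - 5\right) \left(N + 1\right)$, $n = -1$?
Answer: $\frac{658}{81} \approx 8.1235$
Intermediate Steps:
$u{\left(q,H \right)} = - \frac{39}{7} + q$ ($u{\left(q,H \right)} = - \frac{4}{7} + \left(5 \left(-1\right) + q\right) = - \frac{4}{7} + \left(-5 + q\right) = - \frac{39}{7} + q$)
$L{\left(t \right)} = \frac{1}{- \frac{46}{7} + t}$ ($L{\left(t \right)} = \frac{1}{t - \frac{46}{7}} = \frac{1}{- \frac{46}{7} + t}$)
$v{\left(N \right)} = \left(1 + N\right) \left(-5 + N\right)$ ($v{\left(N \right)} = \left(-5 + N\right) \left(1 + N\right) = \left(1 + N\right) \left(-5 + N\right)$)
$- 13 L{\left(-5 \right)} + v{\left(6 \right)} = - 13 \frac{7}{-46 + 7 \left(-5\right)} - \left(29 - 36\right) = - 13 \frac{7}{-46 - 35} - -7 = - 13 \frac{7}{-81} + 7 = - 13 \cdot 7 \left(- \frac{1}{81}\right) + 7 = \left(-13\right) \left(- \frac{7}{81}\right) + 7 = \frac{91}{81} + 7 = \frac{658}{81}$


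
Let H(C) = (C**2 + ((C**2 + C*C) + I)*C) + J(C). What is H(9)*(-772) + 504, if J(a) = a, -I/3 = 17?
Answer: -840204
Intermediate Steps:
I = -51 (I = -3*17 = -51)
H(C) = C + C**2 + C*(-51 + 2*C**2) (H(C) = (C**2 + ((C**2 + C*C) - 51)*C) + C = (C**2 + ((C**2 + C**2) - 51)*C) + C = (C**2 + (2*C**2 - 51)*C) + C = (C**2 + (-51 + 2*C**2)*C) + C = (C**2 + C*(-51 + 2*C**2)) + C = C + C**2 + C*(-51 + 2*C**2))
H(9)*(-772) + 504 = (9*(-50 + 9 + 2*9**2))*(-772) + 504 = (9*(-50 + 9 + 2*81))*(-772) + 504 = (9*(-50 + 9 + 162))*(-772) + 504 = (9*121)*(-772) + 504 = 1089*(-772) + 504 = -840708 + 504 = -840204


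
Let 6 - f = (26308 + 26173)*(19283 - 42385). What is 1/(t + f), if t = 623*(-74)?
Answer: 1/1212369966 ≈ 8.2483e-10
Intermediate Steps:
f = 1212416068 (f = 6 - (26308 + 26173)*(19283 - 42385) = 6 - 52481*(-23102) = 6 - 1*(-1212416062) = 6 + 1212416062 = 1212416068)
t = -46102
1/(t + f) = 1/(-46102 + 1212416068) = 1/1212369966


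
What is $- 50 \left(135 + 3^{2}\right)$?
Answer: $-7200$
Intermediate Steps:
$- 50 \left(135 + 3^{2}\right) = - 50 \left(135 + 9\right) = \left(-50\right) 144 = -7200$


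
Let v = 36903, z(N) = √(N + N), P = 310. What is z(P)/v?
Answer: 2*√155/36903 ≈ 0.00067474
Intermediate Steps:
z(N) = √2*√N (z(N) = √(2*N) = √2*√N)
z(P)/v = (√2*√310)/36903 = (2*√155)*(1/36903) = 2*√155/36903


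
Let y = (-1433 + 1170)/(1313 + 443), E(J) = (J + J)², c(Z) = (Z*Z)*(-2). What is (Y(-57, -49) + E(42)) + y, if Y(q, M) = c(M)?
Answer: 3957761/1756 ≈ 2253.9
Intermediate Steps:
c(Z) = -2*Z² (c(Z) = Z²*(-2) = -2*Z²)
Y(q, M) = -2*M²
E(J) = 4*J² (E(J) = (2*J)² = 4*J²)
y = -263/1756 ≈ -0.14977
(Y(-57, -49) + E(42)) + y = (-2*(-49)² + 4*42²) - 263/1756 = (-2*2401 + 4*1764) - 263/1756 = (-4802 + 7056) - 263/1756 = 2254 - 263/1756 = 3957761/1756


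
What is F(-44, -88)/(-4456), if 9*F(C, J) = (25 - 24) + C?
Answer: 43/40104 ≈ 0.0010722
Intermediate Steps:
F(C, J) = ⅑ + C/9 (F(C, J) = ((25 - 24) + C)/9 = (1 + C)/9 = ⅑ + C/9)
F(-44, -88)/(-4456) = (⅑ + (⅑)*(-44))/(-4456) = (⅑ - 44/9)*(-1/4456) = -43/9*(-1/4456) = 43/40104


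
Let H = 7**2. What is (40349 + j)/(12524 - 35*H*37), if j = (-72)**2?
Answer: -45533/50931 ≈ -0.89401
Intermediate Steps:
H = 49
j = 5184
(40349 + j)/(12524 - 35*H*37) = (40349 + 5184)/(12524 - 35*49*37) = 45533/(12524 - 1715*37) = 45533/(12524 - 63455) = 45533/(-50931) = 45533*(-1/50931) = -45533/50931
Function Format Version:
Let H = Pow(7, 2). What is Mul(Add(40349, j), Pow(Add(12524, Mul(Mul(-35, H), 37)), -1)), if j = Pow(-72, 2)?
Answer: Rational(-45533, 50931) ≈ -0.89401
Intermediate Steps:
H = 49
j = 5184
Mul(Add(40349, j), Pow(Add(12524, Mul(Mul(-35, H), 37)), -1)) = Mul(Add(40349, 5184), Pow(Add(12524, Mul(Mul(-35, 49), 37)), -1)) = Mul(45533, Pow(Add(12524, Mul(-1715, 37)), -1)) = Mul(45533, Pow(Add(12524, -63455), -1)) = Mul(45533, Pow(-50931, -1)) = Mul(45533, Rational(-1, 50931)) = Rational(-45533, 50931)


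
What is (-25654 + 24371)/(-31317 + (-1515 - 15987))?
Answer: 1283/48819 ≈ 0.026281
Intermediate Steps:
(-25654 + 24371)/(-31317 + (-1515 - 15987)) = -1283/(-31317 - 17502) = -1283/(-48819) = -1283*(-1/48819) = 1283/48819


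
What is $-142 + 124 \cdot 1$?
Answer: $-18$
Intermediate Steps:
$-142 + 124 \cdot 1 = -142 + 124 = -18$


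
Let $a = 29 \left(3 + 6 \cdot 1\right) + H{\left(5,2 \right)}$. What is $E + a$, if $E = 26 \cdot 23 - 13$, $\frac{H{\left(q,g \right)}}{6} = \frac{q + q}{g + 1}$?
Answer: $866$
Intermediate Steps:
$H{\left(q,g \right)} = \frac{12 q}{1 + g}$ ($H{\left(q,g \right)} = 6 \frac{q + q}{g + 1} = 6 \frac{2 q}{1 + g} = \frac{12 q}{1 + g}$)
$E = 585$ ($E = 598 - 13 = 585$)
$a = 281$ ($a = 29 \left(3 + 6 \cdot 1\right) + 12 \cdot 5 \frac{1}{1 + 2} = 29 \left(3 + 6\right) + 12 \cdot 5 \cdot \frac{1}{3} = 29 \cdot 9 + 12 \cdot 5 \cdot \frac{1}{3} = 261 + 20 = 281$)
$E + a = 585 + 281 = 866$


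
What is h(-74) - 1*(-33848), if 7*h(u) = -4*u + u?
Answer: 237158/7 ≈ 33880.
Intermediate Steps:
h(u) = -3*u/7 (h(u) = (-4*u + u)/7 = (-3*u)/7 = -3*u/7)
h(-74) - 1*(-33848) = -3/7*(-74) - 1*(-33848) = 222/7 + 33848 = 237158/7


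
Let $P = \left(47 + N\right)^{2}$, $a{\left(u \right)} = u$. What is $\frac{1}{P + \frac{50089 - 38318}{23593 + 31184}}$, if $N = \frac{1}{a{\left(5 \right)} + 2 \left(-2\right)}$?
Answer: $\frac{54777}{126217979} \approx 0.00043399$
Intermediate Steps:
$N = 1$ ($N = \frac{1}{5 + 2 \left(-2\right)} = \frac{1}{5 - 4} = 1^{-1} = 1$)
$P = 2304$ ($P = \left(47 + 1\right)^{2} = 48^{2} = 2304$)
$\frac{1}{P + \frac{50089 - 38318}{23593 + 31184}} = \frac{1}{2304 + \frac{50089 - 38318}{23593 + 31184}} = \frac{1}{2304 + \frac{11771}{54777}} = \frac{1}{\frac{126217979}{54777}} = \frac{54777}{126217979}$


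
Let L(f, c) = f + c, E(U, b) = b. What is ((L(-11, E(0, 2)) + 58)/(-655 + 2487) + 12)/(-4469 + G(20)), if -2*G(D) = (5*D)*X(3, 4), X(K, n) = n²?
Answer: -2003/877528 ≈ -0.0022825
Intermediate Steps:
G(D) = -40*D (G(D) = -5*D*4²/2 = -5*D*16/2 = -40*D)
L(f, c) = c + f
((L(-11, E(0, 2)) + 58)/(-655 + 2487) + 12)/(-4469 + G(20)) = (((2 - 11) + 58)/(-655 + 2487) + 12)/(-4469 - 40*20) = ((-9 + 58)/1832 + 12)/(-4469 - 800) = (49*(1/1832) + 12)/(-5269) = (49/1832 + 12)*(-1/5269) = (22033/1832)*(-1/5269) = -2003/877528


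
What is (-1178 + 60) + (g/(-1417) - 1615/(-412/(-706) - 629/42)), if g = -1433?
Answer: -60762276555/60473309 ≈ -1004.8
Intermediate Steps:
(-1178 + 60) + (g/(-1417) - 1615/(-412/(-706) - 629/42)) = (-1178 + 60) + (-1433/(-1417) - 1615/(-412/(-706) - 629/42)) = -1118 + (-1433*(-1/1417) - 1615/(-412*(-1/706) - 629*1/42)) = -1118 + (1433/1417 - 1615/(206/353 - 629/42)) = -1118 + (1433/1417 - 1615/(-213385/14826)) = -1118 + (1433/1417 - 1615*(-14826/213385)) = -1118 + (1433/1417 + 4788798/42677) = -1118 + 6846882907/60473309 = -60762276555/60473309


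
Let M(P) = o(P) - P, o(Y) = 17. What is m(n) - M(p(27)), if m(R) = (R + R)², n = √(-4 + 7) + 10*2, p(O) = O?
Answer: 1622 + 160*√3 ≈ 1899.1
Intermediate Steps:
n = 20 + √3 (n = √3 + 20 = 20 + √3 ≈ 21.732)
m(R) = 4*R² (m(R) = (2*R)² = 4*R²)
M(P) = 17 - P
m(n) - M(p(27)) = 4*(20 + √3)² - (17 - 1*27) = 4*(20 + √3)² - (17 - 27) = 4*(20 + √3)² - 1*(-10) = 4*(20 + √3)² + 10 = 10 + 4*(20 + √3)²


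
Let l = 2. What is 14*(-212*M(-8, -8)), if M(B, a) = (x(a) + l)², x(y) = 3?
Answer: -74200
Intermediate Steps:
M(B, a) = 25 (M(B, a) = (3 + 2)² = 5² = 25)
14*(-212*M(-8, -8)) = 14*(-212*25) = 14*(-5300) = -74200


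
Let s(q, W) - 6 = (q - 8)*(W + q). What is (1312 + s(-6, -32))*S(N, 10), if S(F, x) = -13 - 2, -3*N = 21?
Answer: -27750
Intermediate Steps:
N = -7 (N = -⅓*21 = -7)
s(q, W) = 6 + (-8 + q)*(W + q) (s(q, W) = 6 + (q - 8)*(W + q) = 6 + (-8 + q)*(W + q))
S(F, x) = -15
(1312 + s(-6, -32))*S(N, 10) = (1312 + (6 + (-6)² - 8*(-32) - 8*(-6) - 32*(-6)))*(-15) = (1312 + (6 + 36 + 256 + 48 + 192))*(-15) = (1312 + 538)*(-15) = 1850*(-15) = -27750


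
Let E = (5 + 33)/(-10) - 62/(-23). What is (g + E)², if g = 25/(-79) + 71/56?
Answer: 6054862969/258836737600 ≈ 0.023393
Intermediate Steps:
g = 4209/4424 (g = 25*(-1/79) + 71*(1/56) = -25/79 + 71/56 = 4209/4424 ≈ 0.95140)
E = -127/115 (E = 38*(-⅒) - 62*(-1/23) = -19/5 + 62/23 = -127/115 ≈ -1.1043)
(g + E)² = (4209/4424 - 127/115)² = (-77813/508760)² = 6054862969/258836737600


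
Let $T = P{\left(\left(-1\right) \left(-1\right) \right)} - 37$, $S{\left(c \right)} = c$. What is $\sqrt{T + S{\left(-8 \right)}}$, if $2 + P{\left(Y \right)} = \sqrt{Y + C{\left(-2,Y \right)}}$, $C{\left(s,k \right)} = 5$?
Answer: $\sqrt{-47 + \sqrt{6}} \approx 6.6746 i$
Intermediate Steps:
$P{\left(Y \right)} = -2 + \sqrt{5 + Y}$ ($P{\left(Y \right)} = -2 + \sqrt{Y + 5} = -2 + \sqrt{5 + Y}$)
$T = -39 + \sqrt{6}$ ($T = \left(-2 + \sqrt{5 - -1}\right) - 37 = \left(-2 + \sqrt{5 + 1}\right) - 37 = \left(-2 + \sqrt{6}\right) - 37 = -39 + \sqrt{6} \approx -36.551$)
$\sqrt{T + S{\left(-8 \right)}} = \sqrt{\left(-39 + \sqrt{6}\right) - 8} = \sqrt{-47 + \sqrt{6}}$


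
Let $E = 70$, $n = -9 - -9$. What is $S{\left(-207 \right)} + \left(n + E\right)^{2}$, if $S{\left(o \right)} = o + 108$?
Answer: $4801$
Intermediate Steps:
$n = 0$ ($n = -9 + 9 = 0$)
$S{\left(o \right)} = 108 + o$
$S{\left(-207 \right)} + \left(n + E\right)^{2} = \left(108 - 207\right) + \left(0 + 70\right)^{2} = -99 + 70^{2} = -99 + 4900 = 4801$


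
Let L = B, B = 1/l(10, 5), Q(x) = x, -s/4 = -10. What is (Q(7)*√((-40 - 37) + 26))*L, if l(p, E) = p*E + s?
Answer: 7*I*√51/90 ≈ 0.55544*I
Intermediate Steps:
s = 40 (s = -4*(-10) = 40)
l(p, E) = 40 + E*p (l(p, E) = p*E + 40 = E*p + 40 = 40 + E*p)
B = 1/90 (B = 1/(40 + 5*10) = 1/(40 + 50) = 1/90 ≈ 0.011111)
L = 1/90 ≈ 0.011111
(Q(7)*√((-40 - 37) + 26))*L = (7*√((-40 - 37) + 26))*(1/90) = (7*√(-77 + 26))*(1/90) = (7*√(-51))*(1/90) = (7*(I*√51))*(1/90) = (7*I*√51)*(1/90) = 7*I*√51/90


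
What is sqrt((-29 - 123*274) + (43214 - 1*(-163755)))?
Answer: sqrt(173238) ≈ 416.22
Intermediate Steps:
sqrt((-29 - 123*274) + (43214 - 1*(-163755))) = sqrt((-29 - 33702) + (43214 + 163755)) = sqrt(-33731 + 206969) = sqrt(173238)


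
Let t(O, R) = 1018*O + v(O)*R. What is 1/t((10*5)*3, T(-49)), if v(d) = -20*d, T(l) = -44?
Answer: 1/284700 ≈ 3.5125e-6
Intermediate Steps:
t(O, R) = 1018*O - 20*O*R (t(O, R) = 1018*O + (-20*O)*R = 1018*O - 20*O*R)
1/t((10*5)*3, T(-49)) = 1/(2*((10*5)*3)*(509 - 10*(-44))) = 1/(2*(50*3)*(509 + 440)) = 1/(2*150*949) = 1/284700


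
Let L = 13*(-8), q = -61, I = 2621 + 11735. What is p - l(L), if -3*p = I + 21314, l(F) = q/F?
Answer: -1236621/104 ≈ -11891.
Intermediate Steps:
I = 14356
L = -104
l(F) = -61/F
p = -11890 (p = -(14356 + 21314)/3 = -⅓*35670 = -11890)
p - l(L) = -11890 - (-61)/(-104) = -11890 - (-61)*(-1)/104 = -11890 - 1*61/104 = -11890 - 61/104 = -1236621/104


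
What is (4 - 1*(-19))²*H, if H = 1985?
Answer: 1050065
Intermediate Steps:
(4 - 1*(-19))²*H = (4 - 1*(-19))²*1985 = (4 + 19)²*1985 = 23²*1985 = 529*1985 = 1050065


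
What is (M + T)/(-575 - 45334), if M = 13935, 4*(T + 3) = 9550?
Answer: -32639/91818 ≈ -0.35547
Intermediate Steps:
T = 4769/2 (T = -3 + (¼)*9550 = -3 + 4775/2 = 4769/2 ≈ 2384.5)
(M + T)/(-575 - 45334) = (13935 + 4769/2)/(-575 - 45334) = (32639/2)/(-45909) = (32639/2)*(-1/45909) = -32639/91818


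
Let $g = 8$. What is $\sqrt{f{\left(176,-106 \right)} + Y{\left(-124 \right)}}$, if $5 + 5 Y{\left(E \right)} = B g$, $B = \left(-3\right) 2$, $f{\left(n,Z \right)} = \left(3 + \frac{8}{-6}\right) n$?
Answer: $\frac{\sqrt{63615}}{15} \approx 16.815$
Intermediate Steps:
$f{\left(n,Z \right)} = \frac{5 n}{3}$ ($f{\left(n,Z \right)} = \left(3 + 8 \left(- \frac{1}{6}\right)\right) n = \left(3 - \frac{4}{3}\right) n = \frac{5 n}{3}$)
$B = -6$
$Y{\left(E \right)} = - \frac{53}{5}$ ($Y{\left(E \right)} = -1 + \frac{\left(-6\right) 8}{5} = -1 + \frac{1}{5} \left(-48\right) = -1 - \frac{48}{5} = - \frac{53}{5}$)
$\sqrt{f{\left(176,-106 \right)} + Y{\left(-124 \right)}} = \sqrt{\frac{5}{3} \cdot 176 - \frac{53}{5}} = \sqrt{\frac{880}{3} - \frac{53}{5}} = \sqrt{\frac{4241}{15}} = \frac{\sqrt{63615}}{15}$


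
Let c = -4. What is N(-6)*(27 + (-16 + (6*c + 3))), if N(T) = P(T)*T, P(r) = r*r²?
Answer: -12960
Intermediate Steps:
P(r) = r³
N(T) = T⁴ (N(T) = T³*T = T⁴)
N(-6)*(27 + (-16 + (6*c + 3))) = (-6)⁴*(27 + (-16 + (6*(-4) + 3))) = 1296*(27 + (-16 + (-24 + 3))) = 1296*(27 + (-16 - 21)) = 1296*(27 - 37) = 1296*(-10) = -12960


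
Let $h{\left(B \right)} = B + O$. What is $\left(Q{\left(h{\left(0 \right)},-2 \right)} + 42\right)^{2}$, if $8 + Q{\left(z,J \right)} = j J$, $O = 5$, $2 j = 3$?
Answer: $961$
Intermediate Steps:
$j = \frac{3}{2}$ ($j = \frac{1}{2} \cdot 3 = \frac{3}{2} \approx 1.5$)
$h{\left(B \right)} = 5 + B$ ($h{\left(B \right)} = B + 5 = 5 + B$)
$Q{\left(z,J \right)} = -8 + \frac{3 J}{2}$
$\left(Q{\left(h{\left(0 \right)},-2 \right)} + 42\right)^{2} = \left(\left(-8 + \frac{3}{2} \left(-2\right)\right) + 42\right)^{2} = \left(\left(-8 - 3\right) + 42\right)^{2} = \left(-11 + 42\right)^{2} = 31^{2} = 961$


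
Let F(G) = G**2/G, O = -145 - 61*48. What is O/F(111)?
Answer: -3073/111 ≈ -27.685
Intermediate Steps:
O = -3073 (O = -145 - 2928 = -3073)
F(G) = G
O/F(111) = -3073/111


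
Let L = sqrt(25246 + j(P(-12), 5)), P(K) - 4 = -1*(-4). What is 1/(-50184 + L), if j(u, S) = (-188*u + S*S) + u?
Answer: -16728/839470027 - 5*sqrt(951)/2518410081 ≈ -1.9988e-5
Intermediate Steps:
P(K) = 8 (P(K) = 4 - 1*(-4) = 4 + 4 = 8)
j(u, S) = S**2 - 187*u (j(u, S) = (-188*u + S**2) + u = (S**2 - 188*u) + u = S**2 - 187*u)
L = 5*sqrt(951) (L = sqrt(25246 + (5**2 - 187*8)) = sqrt(25246 + (25 - 1496)) = sqrt(25246 - 1471) = sqrt(23775) = 5*sqrt(951) ≈ 154.19)
1/(-50184 + L) = 1/(-50184 + 5*sqrt(951))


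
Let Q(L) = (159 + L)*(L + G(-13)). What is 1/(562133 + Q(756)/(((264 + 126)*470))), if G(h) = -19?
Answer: 12220/6869310217 ≈ 1.7789e-6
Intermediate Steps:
Q(L) = (-19 + L)*(159 + L) (Q(L) = (159 + L)*(L - 19) = (159 + L)*(-19 + L) = (-19 + L)*(159 + L))
1/(562133 + Q(756)/(((264 + 126)*470))) = 1/(562133 + (-3021 + 756**2 + 140*756)/(((264 + 126)*470))) = 1/(562133 + (-3021 + 571536 + 105840)/((390*470))) = 1/(562133 + 674355/183300) = 1/(562133 + 674355*(1/183300)) = 1/(562133 + 44957/12220) = 1/(6869310217/12220) = 12220/6869310217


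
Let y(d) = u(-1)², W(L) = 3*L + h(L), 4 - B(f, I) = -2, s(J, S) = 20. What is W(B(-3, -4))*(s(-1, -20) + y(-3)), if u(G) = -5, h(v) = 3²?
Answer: 1215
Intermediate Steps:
h(v) = 9
B(f, I) = 6 (B(f, I) = 4 - 1*(-2) = 4 + 2 = 6)
W(L) = 9 + 3*L (W(L) = 3*L + 9 = 9 + 3*L)
y(d) = 25 (y(d) = (-5)² = 25)
W(B(-3, -4))*(s(-1, -20) + y(-3)) = (9 + 3*6)*(20 + 25) = (9 + 18)*45 = 27*45 = 1215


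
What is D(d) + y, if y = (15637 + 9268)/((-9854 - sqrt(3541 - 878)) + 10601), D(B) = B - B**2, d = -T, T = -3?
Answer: 15271959/555346 + 24905*sqrt(2663)/555346 ≈ 29.814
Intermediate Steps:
d = 3 (d = -1*(-3) = 3)
y = 24905/(747 - sqrt(2663)) (y = 24905/((-9854 - sqrt(2663)) + 10601) = 24905/(747 - sqrt(2663)) ≈ 35.814)
D(d) + y = 3*(1 - 1*3) + (18604035/555346 + 24905*sqrt(2663)/555346) = 3*(1 - 3) + (18604035/555346 + 24905*sqrt(2663)/555346) = 3*(-2) + (18604035/555346 + 24905*sqrt(2663)/555346) = -6 + (18604035/555346 + 24905*sqrt(2663)/555346) = 15271959/555346 + 24905*sqrt(2663)/555346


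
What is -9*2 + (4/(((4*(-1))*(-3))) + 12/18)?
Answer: -17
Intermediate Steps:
-9*2 + (4/(((4*(-1))*(-3))) + 12/18) = -18 + (4/((-4*(-3))) + 12*(1/18)) = -18 + (4/12 + ⅔) = -18 + (4*(1/12) + ⅔) = -18 + (⅓ + ⅔) = -18 + 1 = -17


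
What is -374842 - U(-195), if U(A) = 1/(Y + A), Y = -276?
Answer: -176550581/471 ≈ -3.7484e+5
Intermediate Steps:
U(A) = 1/(-276 + A)
-374842 - U(-195) = -374842 - 1/(-276 - 195) = -374842 - 1/(-471) = -374842 - 1*(-1/471) = -374842 + 1/471 = -176550581/471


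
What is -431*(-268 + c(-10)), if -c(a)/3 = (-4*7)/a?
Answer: 595642/5 ≈ 1.1913e+5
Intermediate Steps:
c(a) = 84/a (c(a) = -3*(-4*7)/a = -(-84)/a = 84/a)
-431*(-268 + c(-10)) = -431*(-268 + 84/(-10)) = -431*(-268 + 84*(-⅒)) = -431*(-268 - 42/5) = -431*(-1382/5) = 595642/5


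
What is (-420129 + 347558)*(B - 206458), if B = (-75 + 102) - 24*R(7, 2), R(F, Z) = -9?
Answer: 14965228765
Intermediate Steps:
B = 243 (B = (-75 + 102) - 24*(-9) = 27 + 216 = 243)
(-420129 + 347558)*(B - 206458) = (-420129 + 347558)*(243 - 206458) = -72571*(-206215) = 14965228765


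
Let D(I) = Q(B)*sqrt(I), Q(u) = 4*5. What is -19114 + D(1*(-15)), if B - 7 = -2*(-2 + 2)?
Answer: -19114 + 20*I*sqrt(15) ≈ -19114.0 + 77.46*I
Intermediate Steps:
B = 7 (B = 7 - 2*(-2 + 2) = 7 - 2*0 = 7 + 0 = 7)
Q(u) = 20
D(I) = 20*sqrt(I)
-19114 + D(1*(-15)) = -19114 + 20*sqrt(1*(-15)) = -19114 + 20*sqrt(-15) = -19114 + 20*(I*sqrt(15)) = -19114 + 20*I*sqrt(15)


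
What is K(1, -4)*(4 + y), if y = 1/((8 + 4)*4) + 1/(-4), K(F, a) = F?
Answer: 181/48 ≈ 3.7708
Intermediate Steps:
y = -11/48 (y = (1/4)/12 + 1*(-1/4) = (1/12)*(1/4) - 1/4 = 1/48 - 1/4 = -11/48 ≈ -0.22917)
K(1, -4)*(4 + y) = 1*(4 - 11/48) = 1*(181/48) = 181/48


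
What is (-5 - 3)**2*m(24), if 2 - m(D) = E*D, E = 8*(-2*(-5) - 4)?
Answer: -73600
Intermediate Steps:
E = 48 (E = 8*(10 - 4) = 8*6 = 48)
m(D) = 2 - 48*D
(-5 - 3)**2*m(24) = (-5 - 3)**2*(2 - 48*24) = (-8)**2*(2 - 1152) = 64*(-1150) = -73600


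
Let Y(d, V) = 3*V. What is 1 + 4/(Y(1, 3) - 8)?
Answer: 5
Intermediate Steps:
1 + 4/(Y(1, 3) - 8) = 1 + 4/(3*3 - 8) = 1 + 4/(9 - 8) = 1 + 4/1 = 1 + 1*4 = 1 + 4 = 5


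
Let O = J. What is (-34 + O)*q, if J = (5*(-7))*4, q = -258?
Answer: 44892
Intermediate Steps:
J = -140 (J = -35*4 = -140)
O = -140
(-34 + O)*q = (-34 - 140)*(-258) = -174*(-258) = 44892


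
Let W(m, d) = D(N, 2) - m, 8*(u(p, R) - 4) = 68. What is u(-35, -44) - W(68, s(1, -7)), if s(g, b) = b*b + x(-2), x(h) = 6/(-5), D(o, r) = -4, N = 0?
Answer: 169/2 ≈ 84.500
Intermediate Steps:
x(h) = -6/5 (x(h) = 6*(-1/5) = -6/5)
u(p, R) = 25/2 (u(p, R) = 4 + (1/8)*68 = 4 + 17/2 = 25/2)
s(g, b) = -6/5 + b**2 (s(g, b) = b*b - 6/5 = b**2 - 6/5 = -6/5 + b**2)
W(m, d) = -4 - m
u(-35, -44) - W(68, s(1, -7)) = 25/2 - (-4 - 1*68) = 25/2 - (-4 - 68) = 25/2 - 1*(-72) = 25/2 + 72 = 169/2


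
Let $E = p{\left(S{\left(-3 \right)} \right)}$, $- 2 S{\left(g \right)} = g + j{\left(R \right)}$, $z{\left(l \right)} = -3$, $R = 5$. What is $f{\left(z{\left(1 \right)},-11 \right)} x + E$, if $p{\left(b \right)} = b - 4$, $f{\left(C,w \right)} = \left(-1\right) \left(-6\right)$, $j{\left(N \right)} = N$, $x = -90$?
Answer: $-545$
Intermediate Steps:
$f{\left(C,w \right)} = 6$
$S{\left(g \right)} = - \frac{5}{2} - \frac{g}{2}$ ($S{\left(g \right)} = - \frac{g + 5}{2} = - \frac{5 + g}{2} = - \frac{5}{2} - \frac{g}{2}$)
$p{\left(b \right)} = -4 + b$
$E = -5$ ($E = -4 - 1 = -5$)
$f{\left(z{\left(1 \right)},-11 \right)} x + E = 6 \left(-90\right) - 5 = -540 - 5 = -545$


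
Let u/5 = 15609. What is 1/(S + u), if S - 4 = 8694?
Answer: 1/86743 ≈ 1.1528e-5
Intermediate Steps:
u = 78045 (u = 5*15609 = 78045)
S = 8698 (S = 4 + 8694 = 8698)
1/(S + u) = 1/(8698 + 78045) = 1/86743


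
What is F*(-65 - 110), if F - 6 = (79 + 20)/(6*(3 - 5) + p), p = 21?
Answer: -2975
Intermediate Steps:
F = 17 (F = 6 + (79 + 20)/(6*(3 - 5) + 21) = 6 + 99/(6*(-2) + 21) = 6 + 99/(-12 + 21) = 6 + 99/9 = 6 + 99*(⅑) = 6 + 11 = 17)
F*(-65 - 110) = 17*(-65 - 110) = 17*(-175) = -2975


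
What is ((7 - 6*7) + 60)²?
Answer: 625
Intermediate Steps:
((7 - 6*7) + 60)² = ((7 - 42) + 60)² = (-35 + 60)² = 25² = 625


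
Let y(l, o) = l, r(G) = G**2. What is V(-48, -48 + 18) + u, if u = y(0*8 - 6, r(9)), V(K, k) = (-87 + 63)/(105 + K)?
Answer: -122/19 ≈ -6.4211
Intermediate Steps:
V(K, k) = -24/(105 + K)
u = -6 (u = 0*8 - 6 = 0 - 6 = -6)
V(-48, -48 + 18) + u = -24/(105 - 48) - 6 = -24/57 - 6 = -24*1/57 - 6 = -8/19 - 6 = -122/19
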